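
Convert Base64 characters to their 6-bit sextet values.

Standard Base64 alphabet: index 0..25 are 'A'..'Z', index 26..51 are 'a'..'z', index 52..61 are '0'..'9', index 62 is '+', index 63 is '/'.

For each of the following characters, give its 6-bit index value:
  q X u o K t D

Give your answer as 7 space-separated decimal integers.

'q': a..z range, 26 + ord('q') − ord('a') = 42
'X': A..Z range, ord('X') − ord('A') = 23
'u': a..z range, 26 + ord('u') − ord('a') = 46
'o': a..z range, 26 + ord('o') − ord('a') = 40
'K': A..Z range, ord('K') − ord('A') = 10
't': a..z range, 26 + ord('t') − ord('a') = 45
'D': A..Z range, ord('D') − ord('A') = 3

Answer: 42 23 46 40 10 45 3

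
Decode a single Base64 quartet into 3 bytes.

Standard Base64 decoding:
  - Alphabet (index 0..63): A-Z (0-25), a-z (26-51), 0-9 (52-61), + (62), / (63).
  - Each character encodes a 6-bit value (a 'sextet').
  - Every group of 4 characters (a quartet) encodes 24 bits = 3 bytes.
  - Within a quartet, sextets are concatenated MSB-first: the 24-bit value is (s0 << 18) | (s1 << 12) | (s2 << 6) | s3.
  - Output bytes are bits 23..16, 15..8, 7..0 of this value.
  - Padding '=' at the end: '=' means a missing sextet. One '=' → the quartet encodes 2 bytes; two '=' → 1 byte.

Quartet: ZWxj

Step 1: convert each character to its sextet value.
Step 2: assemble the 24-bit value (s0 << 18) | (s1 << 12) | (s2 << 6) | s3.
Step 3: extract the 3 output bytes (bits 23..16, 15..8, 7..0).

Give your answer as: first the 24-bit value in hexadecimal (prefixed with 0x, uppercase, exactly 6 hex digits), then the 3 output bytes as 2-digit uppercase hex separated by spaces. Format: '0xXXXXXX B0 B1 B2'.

Answer: 0x656C63 65 6C 63

Derivation:
Sextets: Z=25, W=22, x=49, j=35
24-bit: (25<<18) | (22<<12) | (49<<6) | 35
      = 0x640000 | 0x016000 | 0x000C40 | 0x000023
      = 0x656C63
Bytes: (v>>16)&0xFF=65, (v>>8)&0xFF=6C, v&0xFF=63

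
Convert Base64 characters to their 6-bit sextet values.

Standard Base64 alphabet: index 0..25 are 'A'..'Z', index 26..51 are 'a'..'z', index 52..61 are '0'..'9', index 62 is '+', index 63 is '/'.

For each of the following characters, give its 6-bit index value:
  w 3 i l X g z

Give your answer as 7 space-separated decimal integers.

'w': a..z range, 26 + ord('w') − ord('a') = 48
'3': 0..9 range, 52 + ord('3') − ord('0') = 55
'i': a..z range, 26 + ord('i') − ord('a') = 34
'l': a..z range, 26 + ord('l') − ord('a') = 37
'X': A..Z range, ord('X') − ord('A') = 23
'g': a..z range, 26 + ord('g') − ord('a') = 32
'z': a..z range, 26 + ord('z') − ord('a') = 51

Answer: 48 55 34 37 23 32 51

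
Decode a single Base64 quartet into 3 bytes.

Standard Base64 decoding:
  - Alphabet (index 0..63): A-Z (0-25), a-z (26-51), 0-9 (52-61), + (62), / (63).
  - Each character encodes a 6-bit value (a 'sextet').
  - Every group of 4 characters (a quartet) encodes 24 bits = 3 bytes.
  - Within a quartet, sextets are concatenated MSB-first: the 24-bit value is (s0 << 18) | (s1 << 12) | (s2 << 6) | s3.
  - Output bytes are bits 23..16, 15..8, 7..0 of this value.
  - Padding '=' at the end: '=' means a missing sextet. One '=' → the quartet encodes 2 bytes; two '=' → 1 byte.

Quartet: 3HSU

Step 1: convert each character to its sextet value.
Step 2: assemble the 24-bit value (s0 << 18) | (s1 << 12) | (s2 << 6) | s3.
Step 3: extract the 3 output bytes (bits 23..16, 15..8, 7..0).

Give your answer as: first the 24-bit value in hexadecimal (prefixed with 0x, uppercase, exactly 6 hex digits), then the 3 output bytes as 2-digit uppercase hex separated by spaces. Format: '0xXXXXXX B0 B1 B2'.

Answer: 0xDC7494 DC 74 94

Derivation:
Sextets: 3=55, H=7, S=18, U=20
24-bit: (55<<18) | (7<<12) | (18<<6) | 20
      = 0xDC0000 | 0x007000 | 0x000480 | 0x000014
      = 0xDC7494
Bytes: (v>>16)&0xFF=DC, (v>>8)&0xFF=74, v&0xFF=94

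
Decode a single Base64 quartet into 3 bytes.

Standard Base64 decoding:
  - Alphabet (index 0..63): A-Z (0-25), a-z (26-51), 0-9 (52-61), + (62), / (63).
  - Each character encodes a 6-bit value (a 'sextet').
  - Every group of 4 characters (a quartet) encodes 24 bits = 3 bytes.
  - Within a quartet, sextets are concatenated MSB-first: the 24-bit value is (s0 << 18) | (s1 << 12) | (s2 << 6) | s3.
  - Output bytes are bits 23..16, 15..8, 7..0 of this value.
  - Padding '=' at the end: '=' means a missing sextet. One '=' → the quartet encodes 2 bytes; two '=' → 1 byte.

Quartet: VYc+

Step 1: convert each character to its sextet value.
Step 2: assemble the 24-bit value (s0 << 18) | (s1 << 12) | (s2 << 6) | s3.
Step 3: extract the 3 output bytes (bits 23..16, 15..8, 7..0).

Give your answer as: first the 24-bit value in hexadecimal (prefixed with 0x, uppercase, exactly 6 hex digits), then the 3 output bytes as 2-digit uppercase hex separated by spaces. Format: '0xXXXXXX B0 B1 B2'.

Sextets: V=21, Y=24, c=28, +=62
24-bit: (21<<18) | (24<<12) | (28<<6) | 62
      = 0x540000 | 0x018000 | 0x000700 | 0x00003E
      = 0x55873E
Bytes: (v>>16)&0xFF=55, (v>>8)&0xFF=87, v&0xFF=3E

Answer: 0x55873E 55 87 3E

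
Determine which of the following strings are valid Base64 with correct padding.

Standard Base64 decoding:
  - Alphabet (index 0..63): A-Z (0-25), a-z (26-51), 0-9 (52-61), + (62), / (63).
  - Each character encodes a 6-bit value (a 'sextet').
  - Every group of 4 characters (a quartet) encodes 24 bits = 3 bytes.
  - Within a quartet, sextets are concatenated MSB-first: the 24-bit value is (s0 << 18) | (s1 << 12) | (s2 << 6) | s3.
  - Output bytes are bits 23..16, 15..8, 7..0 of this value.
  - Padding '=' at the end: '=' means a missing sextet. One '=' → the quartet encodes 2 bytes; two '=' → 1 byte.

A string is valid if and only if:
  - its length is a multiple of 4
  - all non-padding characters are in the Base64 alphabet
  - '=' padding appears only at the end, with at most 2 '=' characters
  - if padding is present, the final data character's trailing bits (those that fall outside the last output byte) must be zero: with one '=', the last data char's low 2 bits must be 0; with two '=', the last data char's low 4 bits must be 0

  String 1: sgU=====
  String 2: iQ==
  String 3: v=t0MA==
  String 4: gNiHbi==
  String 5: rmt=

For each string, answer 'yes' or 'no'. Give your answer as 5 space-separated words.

Answer: no yes no no no

Derivation:
String 1: 'sgU=====' → invalid (5 pad chars (max 2))
String 2: 'iQ==' → valid
String 3: 'v=t0MA==' → invalid (bad char(s): ['=']; '=' in middle)
String 4: 'gNiHbi==' → invalid (bad trailing bits)
String 5: 'rmt=' → invalid (bad trailing bits)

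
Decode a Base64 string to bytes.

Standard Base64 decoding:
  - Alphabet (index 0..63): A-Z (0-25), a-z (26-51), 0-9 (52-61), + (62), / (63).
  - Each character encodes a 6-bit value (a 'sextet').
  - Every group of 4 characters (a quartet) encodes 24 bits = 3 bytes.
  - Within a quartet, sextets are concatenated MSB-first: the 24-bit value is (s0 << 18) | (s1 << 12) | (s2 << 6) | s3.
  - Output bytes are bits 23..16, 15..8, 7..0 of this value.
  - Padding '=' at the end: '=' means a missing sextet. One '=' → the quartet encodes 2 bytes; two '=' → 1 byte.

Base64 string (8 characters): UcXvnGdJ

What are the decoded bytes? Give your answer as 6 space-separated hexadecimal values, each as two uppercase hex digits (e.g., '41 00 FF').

After char 0 ('U'=20): chars_in_quartet=1 acc=0x14 bytes_emitted=0
After char 1 ('c'=28): chars_in_quartet=2 acc=0x51C bytes_emitted=0
After char 2 ('X'=23): chars_in_quartet=3 acc=0x14717 bytes_emitted=0
After char 3 ('v'=47): chars_in_quartet=4 acc=0x51C5EF -> emit 51 C5 EF, reset; bytes_emitted=3
After char 4 ('n'=39): chars_in_quartet=1 acc=0x27 bytes_emitted=3
After char 5 ('G'=6): chars_in_quartet=2 acc=0x9C6 bytes_emitted=3
After char 6 ('d'=29): chars_in_quartet=3 acc=0x2719D bytes_emitted=3
After char 7 ('J'=9): chars_in_quartet=4 acc=0x9C6749 -> emit 9C 67 49, reset; bytes_emitted=6

Answer: 51 C5 EF 9C 67 49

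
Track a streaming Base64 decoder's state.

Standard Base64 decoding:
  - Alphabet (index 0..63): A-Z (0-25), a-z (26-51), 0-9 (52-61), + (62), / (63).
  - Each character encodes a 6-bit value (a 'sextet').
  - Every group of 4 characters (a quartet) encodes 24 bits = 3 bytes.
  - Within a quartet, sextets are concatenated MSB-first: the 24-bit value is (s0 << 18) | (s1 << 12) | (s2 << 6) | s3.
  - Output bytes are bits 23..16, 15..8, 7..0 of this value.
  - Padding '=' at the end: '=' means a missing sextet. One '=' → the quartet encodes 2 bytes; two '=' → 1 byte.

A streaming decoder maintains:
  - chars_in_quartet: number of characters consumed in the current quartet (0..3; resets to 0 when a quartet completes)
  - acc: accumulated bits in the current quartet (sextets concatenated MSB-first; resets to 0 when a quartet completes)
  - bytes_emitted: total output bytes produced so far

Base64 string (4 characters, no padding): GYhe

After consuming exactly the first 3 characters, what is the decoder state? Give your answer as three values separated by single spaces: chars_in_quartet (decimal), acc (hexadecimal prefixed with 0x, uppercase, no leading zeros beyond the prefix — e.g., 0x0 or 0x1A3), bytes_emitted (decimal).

After char 0 ('G'=6): chars_in_quartet=1 acc=0x6 bytes_emitted=0
After char 1 ('Y'=24): chars_in_quartet=2 acc=0x198 bytes_emitted=0
After char 2 ('h'=33): chars_in_quartet=3 acc=0x6621 bytes_emitted=0

Answer: 3 0x6621 0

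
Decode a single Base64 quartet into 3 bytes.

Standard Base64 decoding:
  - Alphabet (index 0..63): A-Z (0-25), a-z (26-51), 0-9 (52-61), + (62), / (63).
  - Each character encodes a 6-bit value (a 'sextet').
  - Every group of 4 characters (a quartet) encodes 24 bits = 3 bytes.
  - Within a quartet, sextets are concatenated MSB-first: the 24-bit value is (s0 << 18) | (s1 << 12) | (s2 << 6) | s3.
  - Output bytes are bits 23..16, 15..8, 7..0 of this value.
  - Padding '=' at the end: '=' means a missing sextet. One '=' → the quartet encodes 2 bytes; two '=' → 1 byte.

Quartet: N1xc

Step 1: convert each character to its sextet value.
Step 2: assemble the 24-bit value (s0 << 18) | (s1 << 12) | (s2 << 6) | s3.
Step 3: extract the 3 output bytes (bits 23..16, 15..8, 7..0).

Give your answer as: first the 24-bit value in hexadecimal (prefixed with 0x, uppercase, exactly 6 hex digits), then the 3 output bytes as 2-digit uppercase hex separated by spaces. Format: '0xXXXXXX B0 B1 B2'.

Sextets: N=13, 1=53, x=49, c=28
24-bit: (13<<18) | (53<<12) | (49<<6) | 28
      = 0x340000 | 0x035000 | 0x000C40 | 0x00001C
      = 0x375C5C
Bytes: (v>>16)&0xFF=37, (v>>8)&0xFF=5C, v&0xFF=5C

Answer: 0x375C5C 37 5C 5C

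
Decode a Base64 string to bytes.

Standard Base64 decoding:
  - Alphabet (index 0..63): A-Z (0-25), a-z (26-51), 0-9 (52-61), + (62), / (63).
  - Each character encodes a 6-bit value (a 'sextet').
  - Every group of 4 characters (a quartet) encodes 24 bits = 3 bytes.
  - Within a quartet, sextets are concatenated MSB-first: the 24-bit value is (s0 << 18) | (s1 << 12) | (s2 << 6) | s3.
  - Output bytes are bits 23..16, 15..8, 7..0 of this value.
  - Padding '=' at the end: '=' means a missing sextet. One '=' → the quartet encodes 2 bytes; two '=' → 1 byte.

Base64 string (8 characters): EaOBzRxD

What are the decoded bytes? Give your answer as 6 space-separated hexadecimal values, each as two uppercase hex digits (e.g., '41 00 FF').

After char 0 ('E'=4): chars_in_quartet=1 acc=0x4 bytes_emitted=0
After char 1 ('a'=26): chars_in_quartet=2 acc=0x11A bytes_emitted=0
After char 2 ('O'=14): chars_in_quartet=3 acc=0x468E bytes_emitted=0
After char 3 ('B'=1): chars_in_quartet=4 acc=0x11A381 -> emit 11 A3 81, reset; bytes_emitted=3
After char 4 ('z'=51): chars_in_quartet=1 acc=0x33 bytes_emitted=3
After char 5 ('R'=17): chars_in_quartet=2 acc=0xCD1 bytes_emitted=3
After char 6 ('x'=49): chars_in_quartet=3 acc=0x33471 bytes_emitted=3
After char 7 ('D'=3): chars_in_quartet=4 acc=0xCD1C43 -> emit CD 1C 43, reset; bytes_emitted=6

Answer: 11 A3 81 CD 1C 43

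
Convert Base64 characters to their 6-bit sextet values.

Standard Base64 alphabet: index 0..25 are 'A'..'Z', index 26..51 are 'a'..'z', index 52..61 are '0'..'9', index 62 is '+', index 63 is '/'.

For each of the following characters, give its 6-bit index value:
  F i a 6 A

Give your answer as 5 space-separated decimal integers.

'F': A..Z range, ord('F') − ord('A') = 5
'i': a..z range, 26 + ord('i') − ord('a') = 34
'a': a..z range, 26 + ord('a') − ord('a') = 26
'6': 0..9 range, 52 + ord('6') − ord('0') = 58
'A': A..Z range, ord('A') − ord('A') = 0

Answer: 5 34 26 58 0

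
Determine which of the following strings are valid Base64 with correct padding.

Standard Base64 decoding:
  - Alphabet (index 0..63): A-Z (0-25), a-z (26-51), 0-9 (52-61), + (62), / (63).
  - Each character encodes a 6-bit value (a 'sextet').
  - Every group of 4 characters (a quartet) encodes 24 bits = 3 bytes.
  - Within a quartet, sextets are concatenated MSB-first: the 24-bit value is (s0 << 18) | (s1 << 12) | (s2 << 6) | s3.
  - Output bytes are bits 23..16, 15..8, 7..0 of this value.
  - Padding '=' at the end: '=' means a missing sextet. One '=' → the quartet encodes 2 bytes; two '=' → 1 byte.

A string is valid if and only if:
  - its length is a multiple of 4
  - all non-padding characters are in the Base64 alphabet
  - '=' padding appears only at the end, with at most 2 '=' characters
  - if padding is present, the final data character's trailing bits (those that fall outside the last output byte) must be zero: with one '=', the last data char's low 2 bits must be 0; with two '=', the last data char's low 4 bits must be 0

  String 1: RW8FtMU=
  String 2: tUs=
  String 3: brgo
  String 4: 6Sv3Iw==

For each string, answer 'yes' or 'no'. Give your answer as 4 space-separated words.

Answer: yes yes yes yes

Derivation:
String 1: 'RW8FtMU=' → valid
String 2: 'tUs=' → valid
String 3: 'brgo' → valid
String 4: '6Sv3Iw==' → valid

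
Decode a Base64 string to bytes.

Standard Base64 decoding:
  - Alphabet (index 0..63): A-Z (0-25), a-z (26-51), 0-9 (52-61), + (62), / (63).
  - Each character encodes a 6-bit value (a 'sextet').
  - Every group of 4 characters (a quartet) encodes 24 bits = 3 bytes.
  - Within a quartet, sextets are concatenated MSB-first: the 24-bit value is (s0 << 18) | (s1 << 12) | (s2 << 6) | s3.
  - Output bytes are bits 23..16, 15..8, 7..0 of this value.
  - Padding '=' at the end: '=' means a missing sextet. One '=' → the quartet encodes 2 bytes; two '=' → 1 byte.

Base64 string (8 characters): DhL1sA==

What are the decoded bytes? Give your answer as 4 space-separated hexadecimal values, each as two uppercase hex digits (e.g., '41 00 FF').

Answer: 0E 12 F5 B0

Derivation:
After char 0 ('D'=3): chars_in_quartet=1 acc=0x3 bytes_emitted=0
After char 1 ('h'=33): chars_in_quartet=2 acc=0xE1 bytes_emitted=0
After char 2 ('L'=11): chars_in_quartet=3 acc=0x384B bytes_emitted=0
After char 3 ('1'=53): chars_in_quartet=4 acc=0xE12F5 -> emit 0E 12 F5, reset; bytes_emitted=3
After char 4 ('s'=44): chars_in_quartet=1 acc=0x2C bytes_emitted=3
After char 5 ('A'=0): chars_in_quartet=2 acc=0xB00 bytes_emitted=3
Padding '==': partial quartet acc=0xB00 -> emit B0; bytes_emitted=4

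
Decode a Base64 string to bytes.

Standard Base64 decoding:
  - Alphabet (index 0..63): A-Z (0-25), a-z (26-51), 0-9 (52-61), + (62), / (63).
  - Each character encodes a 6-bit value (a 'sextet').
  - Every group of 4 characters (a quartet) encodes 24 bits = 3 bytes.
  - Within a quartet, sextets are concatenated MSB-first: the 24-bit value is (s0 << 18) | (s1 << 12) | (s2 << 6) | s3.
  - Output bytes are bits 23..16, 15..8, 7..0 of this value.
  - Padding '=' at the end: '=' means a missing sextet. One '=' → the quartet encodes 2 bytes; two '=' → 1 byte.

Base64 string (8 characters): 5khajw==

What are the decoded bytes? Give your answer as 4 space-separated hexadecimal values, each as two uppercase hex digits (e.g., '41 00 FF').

After char 0 ('5'=57): chars_in_quartet=1 acc=0x39 bytes_emitted=0
After char 1 ('k'=36): chars_in_quartet=2 acc=0xE64 bytes_emitted=0
After char 2 ('h'=33): chars_in_quartet=3 acc=0x39921 bytes_emitted=0
After char 3 ('a'=26): chars_in_quartet=4 acc=0xE6485A -> emit E6 48 5A, reset; bytes_emitted=3
After char 4 ('j'=35): chars_in_quartet=1 acc=0x23 bytes_emitted=3
After char 5 ('w'=48): chars_in_quartet=2 acc=0x8F0 bytes_emitted=3
Padding '==': partial quartet acc=0x8F0 -> emit 8F; bytes_emitted=4

Answer: E6 48 5A 8F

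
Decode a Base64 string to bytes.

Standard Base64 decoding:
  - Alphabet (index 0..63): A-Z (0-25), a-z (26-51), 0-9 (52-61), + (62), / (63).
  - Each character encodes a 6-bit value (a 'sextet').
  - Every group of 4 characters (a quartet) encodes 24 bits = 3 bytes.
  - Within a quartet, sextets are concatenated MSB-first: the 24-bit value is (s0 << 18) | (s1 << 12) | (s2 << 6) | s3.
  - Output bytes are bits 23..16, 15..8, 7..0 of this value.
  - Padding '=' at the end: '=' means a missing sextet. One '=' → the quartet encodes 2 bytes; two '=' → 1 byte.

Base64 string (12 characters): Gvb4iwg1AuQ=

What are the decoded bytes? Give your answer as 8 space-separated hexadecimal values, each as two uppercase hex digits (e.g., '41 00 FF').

Answer: 1A F6 F8 8B 08 35 02 E4

Derivation:
After char 0 ('G'=6): chars_in_quartet=1 acc=0x6 bytes_emitted=0
After char 1 ('v'=47): chars_in_quartet=2 acc=0x1AF bytes_emitted=0
After char 2 ('b'=27): chars_in_quartet=3 acc=0x6BDB bytes_emitted=0
After char 3 ('4'=56): chars_in_quartet=4 acc=0x1AF6F8 -> emit 1A F6 F8, reset; bytes_emitted=3
After char 4 ('i'=34): chars_in_quartet=1 acc=0x22 bytes_emitted=3
After char 5 ('w'=48): chars_in_quartet=2 acc=0x8B0 bytes_emitted=3
After char 6 ('g'=32): chars_in_quartet=3 acc=0x22C20 bytes_emitted=3
After char 7 ('1'=53): chars_in_quartet=4 acc=0x8B0835 -> emit 8B 08 35, reset; bytes_emitted=6
After char 8 ('A'=0): chars_in_quartet=1 acc=0x0 bytes_emitted=6
After char 9 ('u'=46): chars_in_quartet=2 acc=0x2E bytes_emitted=6
After char 10 ('Q'=16): chars_in_quartet=3 acc=0xB90 bytes_emitted=6
Padding '=': partial quartet acc=0xB90 -> emit 02 E4; bytes_emitted=8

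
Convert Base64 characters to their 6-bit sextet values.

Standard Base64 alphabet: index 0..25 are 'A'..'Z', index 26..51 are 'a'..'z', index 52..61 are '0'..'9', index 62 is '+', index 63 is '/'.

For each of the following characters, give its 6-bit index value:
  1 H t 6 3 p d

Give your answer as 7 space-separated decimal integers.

Answer: 53 7 45 58 55 41 29

Derivation:
'1': 0..9 range, 52 + ord('1') − ord('0') = 53
'H': A..Z range, ord('H') − ord('A') = 7
't': a..z range, 26 + ord('t') − ord('a') = 45
'6': 0..9 range, 52 + ord('6') − ord('0') = 58
'3': 0..9 range, 52 + ord('3') − ord('0') = 55
'p': a..z range, 26 + ord('p') − ord('a') = 41
'd': a..z range, 26 + ord('d') − ord('a') = 29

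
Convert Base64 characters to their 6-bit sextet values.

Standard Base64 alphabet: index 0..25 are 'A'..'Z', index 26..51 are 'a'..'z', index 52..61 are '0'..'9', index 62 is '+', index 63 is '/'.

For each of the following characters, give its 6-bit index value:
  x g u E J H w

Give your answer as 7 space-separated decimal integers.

Answer: 49 32 46 4 9 7 48

Derivation:
'x': a..z range, 26 + ord('x') − ord('a') = 49
'g': a..z range, 26 + ord('g') − ord('a') = 32
'u': a..z range, 26 + ord('u') − ord('a') = 46
'E': A..Z range, ord('E') − ord('A') = 4
'J': A..Z range, ord('J') − ord('A') = 9
'H': A..Z range, ord('H') − ord('A') = 7
'w': a..z range, 26 + ord('w') − ord('a') = 48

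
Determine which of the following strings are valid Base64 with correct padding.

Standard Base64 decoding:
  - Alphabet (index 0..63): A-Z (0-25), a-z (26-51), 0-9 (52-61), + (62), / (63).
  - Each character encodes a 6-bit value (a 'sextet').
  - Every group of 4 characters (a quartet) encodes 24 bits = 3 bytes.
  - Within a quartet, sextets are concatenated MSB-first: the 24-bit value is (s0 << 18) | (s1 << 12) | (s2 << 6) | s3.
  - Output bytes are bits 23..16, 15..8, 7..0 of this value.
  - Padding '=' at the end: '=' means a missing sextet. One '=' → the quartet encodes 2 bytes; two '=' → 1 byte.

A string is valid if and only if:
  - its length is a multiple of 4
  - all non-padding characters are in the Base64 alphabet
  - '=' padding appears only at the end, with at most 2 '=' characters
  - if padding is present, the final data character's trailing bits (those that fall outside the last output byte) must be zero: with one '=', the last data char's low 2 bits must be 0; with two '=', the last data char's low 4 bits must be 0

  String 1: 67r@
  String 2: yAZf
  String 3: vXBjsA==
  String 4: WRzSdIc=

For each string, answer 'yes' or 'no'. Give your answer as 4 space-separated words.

String 1: '67r@' → invalid (bad char(s): ['@'])
String 2: 'yAZf' → valid
String 3: 'vXBjsA==' → valid
String 4: 'WRzSdIc=' → valid

Answer: no yes yes yes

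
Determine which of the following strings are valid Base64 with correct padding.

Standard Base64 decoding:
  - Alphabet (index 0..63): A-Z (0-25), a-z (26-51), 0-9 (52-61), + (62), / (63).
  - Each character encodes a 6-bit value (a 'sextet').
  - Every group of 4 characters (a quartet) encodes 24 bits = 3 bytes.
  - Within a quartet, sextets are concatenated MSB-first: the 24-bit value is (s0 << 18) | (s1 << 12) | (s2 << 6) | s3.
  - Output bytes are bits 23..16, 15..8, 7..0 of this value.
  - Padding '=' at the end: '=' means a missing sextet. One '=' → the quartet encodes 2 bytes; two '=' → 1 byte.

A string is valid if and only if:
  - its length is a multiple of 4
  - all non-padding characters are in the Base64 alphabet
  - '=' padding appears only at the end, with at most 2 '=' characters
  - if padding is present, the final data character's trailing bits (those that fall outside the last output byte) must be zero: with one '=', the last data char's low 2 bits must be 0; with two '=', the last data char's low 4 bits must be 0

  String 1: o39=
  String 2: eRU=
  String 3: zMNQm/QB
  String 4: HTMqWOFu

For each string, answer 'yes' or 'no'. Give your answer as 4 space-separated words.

String 1: 'o39=' → invalid (bad trailing bits)
String 2: 'eRU=' → valid
String 3: 'zMNQm/QB' → valid
String 4: 'HTMqWOFu' → valid

Answer: no yes yes yes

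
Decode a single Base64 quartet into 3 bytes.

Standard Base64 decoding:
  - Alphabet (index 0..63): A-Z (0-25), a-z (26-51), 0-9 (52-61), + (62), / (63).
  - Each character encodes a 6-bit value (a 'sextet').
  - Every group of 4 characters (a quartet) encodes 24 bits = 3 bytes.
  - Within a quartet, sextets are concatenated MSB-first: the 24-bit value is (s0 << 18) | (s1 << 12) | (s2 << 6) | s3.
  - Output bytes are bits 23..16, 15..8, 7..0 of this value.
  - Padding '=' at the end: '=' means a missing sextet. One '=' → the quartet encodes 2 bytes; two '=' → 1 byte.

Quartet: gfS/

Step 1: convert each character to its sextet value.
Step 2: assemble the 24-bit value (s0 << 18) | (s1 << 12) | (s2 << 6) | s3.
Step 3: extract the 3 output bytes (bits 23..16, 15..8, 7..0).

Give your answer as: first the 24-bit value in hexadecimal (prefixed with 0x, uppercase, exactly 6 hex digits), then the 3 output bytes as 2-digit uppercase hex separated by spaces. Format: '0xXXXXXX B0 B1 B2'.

Sextets: g=32, f=31, S=18, /=63
24-bit: (32<<18) | (31<<12) | (18<<6) | 63
      = 0x800000 | 0x01F000 | 0x000480 | 0x00003F
      = 0x81F4BF
Bytes: (v>>16)&0xFF=81, (v>>8)&0xFF=F4, v&0xFF=BF

Answer: 0x81F4BF 81 F4 BF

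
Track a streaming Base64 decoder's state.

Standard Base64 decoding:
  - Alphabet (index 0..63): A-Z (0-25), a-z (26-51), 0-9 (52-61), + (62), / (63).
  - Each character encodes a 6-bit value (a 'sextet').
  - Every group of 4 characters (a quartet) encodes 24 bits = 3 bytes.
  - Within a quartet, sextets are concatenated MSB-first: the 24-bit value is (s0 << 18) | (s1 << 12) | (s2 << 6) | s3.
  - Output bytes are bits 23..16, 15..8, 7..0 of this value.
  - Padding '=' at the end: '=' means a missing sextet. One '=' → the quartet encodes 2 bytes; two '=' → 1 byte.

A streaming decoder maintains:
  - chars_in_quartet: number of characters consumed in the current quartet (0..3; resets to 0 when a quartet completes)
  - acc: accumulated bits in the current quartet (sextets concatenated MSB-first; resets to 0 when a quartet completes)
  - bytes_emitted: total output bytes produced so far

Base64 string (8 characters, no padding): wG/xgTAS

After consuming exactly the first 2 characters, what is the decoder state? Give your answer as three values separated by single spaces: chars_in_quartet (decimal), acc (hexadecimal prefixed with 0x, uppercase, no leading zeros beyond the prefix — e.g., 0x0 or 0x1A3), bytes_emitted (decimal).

After char 0 ('w'=48): chars_in_quartet=1 acc=0x30 bytes_emitted=0
After char 1 ('G'=6): chars_in_quartet=2 acc=0xC06 bytes_emitted=0

Answer: 2 0xC06 0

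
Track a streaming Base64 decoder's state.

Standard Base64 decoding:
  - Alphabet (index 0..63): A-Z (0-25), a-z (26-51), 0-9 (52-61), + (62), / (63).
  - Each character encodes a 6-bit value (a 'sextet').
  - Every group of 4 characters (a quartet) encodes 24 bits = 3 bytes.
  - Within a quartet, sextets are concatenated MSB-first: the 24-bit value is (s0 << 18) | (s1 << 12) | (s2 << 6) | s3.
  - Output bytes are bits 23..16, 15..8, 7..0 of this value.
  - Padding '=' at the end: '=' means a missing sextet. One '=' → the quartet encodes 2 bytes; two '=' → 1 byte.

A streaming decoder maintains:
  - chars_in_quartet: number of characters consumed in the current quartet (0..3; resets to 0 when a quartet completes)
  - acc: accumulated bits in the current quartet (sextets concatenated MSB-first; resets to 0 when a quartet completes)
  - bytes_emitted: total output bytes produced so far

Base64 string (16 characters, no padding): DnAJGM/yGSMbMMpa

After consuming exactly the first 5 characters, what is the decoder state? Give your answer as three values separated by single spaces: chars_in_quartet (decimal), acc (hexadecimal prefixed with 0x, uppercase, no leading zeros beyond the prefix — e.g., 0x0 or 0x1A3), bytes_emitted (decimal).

Answer: 1 0x6 3

Derivation:
After char 0 ('D'=3): chars_in_quartet=1 acc=0x3 bytes_emitted=0
After char 1 ('n'=39): chars_in_quartet=2 acc=0xE7 bytes_emitted=0
After char 2 ('A'=0): chars_in_quartet=3 acc=0x39C0 bytes_emitted=0
After char 3 ('J'=9): chars_in_quartet=4 acc=0xE7009 -> emit 0E 70 09, reset; bytes_emitted=3
After char 4 ('G'=6): chars_in_quartet=1 acc=0x6 bytes_emitted=3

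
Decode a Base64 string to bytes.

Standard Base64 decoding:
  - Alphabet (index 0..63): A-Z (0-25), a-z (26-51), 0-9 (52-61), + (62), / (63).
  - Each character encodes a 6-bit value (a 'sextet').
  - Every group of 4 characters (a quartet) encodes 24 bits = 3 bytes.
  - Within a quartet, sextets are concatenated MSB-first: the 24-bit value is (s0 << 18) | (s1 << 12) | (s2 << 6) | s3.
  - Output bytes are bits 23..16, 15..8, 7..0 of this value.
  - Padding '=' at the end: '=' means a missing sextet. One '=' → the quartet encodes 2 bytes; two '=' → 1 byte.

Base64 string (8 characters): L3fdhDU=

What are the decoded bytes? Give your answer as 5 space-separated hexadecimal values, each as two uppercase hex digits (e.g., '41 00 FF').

Answer: 2F 77 DD 84 35

Derivation:
After char 0 ('L'=11): chars_in_quartet=1 acc=0xB bytes_emitted=0
After char 1 ('3'=55): chars_in_quartet=2 acc=0x2F7 bytes_emitted=0
After char 2 ('f'=31): chars_in_quartet=3 acc=0xBDDF bytes_emitted=0
After char 3 ('d'=29): chars_in_quartet=4 acc=0x2F77DD -> emit 2F 77 DD, reset; bytes_emitted=3
After char 4 ('h'=33): chars_in_quartet=1 acc=0x21 bytes_emitted=3
After char 5 ('D'=3): chars_in_quartet=2 acc=0x843 bytes_emitted=3
After char 6 ('U'=20): chars_in_quartet=3 acc=0x210D4 bytes_emitted=3
Padding '=': partial quartet acc=0x210D4 -> emit 84 35; bytes_emitted=5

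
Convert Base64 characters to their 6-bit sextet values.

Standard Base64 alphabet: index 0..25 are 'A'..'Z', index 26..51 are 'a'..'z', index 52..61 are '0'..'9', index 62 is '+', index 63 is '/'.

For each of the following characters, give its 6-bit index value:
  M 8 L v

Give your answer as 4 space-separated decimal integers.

Answer: 12 60 11 47

Derivation:
'M': A..Z range, ord('M') − ord('A') = 12
'8': 0..9 range, 52 + ord('8') − ord('0') = 60
'L': A..Z range, ord('L') − ord('A') = 11
'v': a..z range, 26 + ord('v') − ord('a') = 47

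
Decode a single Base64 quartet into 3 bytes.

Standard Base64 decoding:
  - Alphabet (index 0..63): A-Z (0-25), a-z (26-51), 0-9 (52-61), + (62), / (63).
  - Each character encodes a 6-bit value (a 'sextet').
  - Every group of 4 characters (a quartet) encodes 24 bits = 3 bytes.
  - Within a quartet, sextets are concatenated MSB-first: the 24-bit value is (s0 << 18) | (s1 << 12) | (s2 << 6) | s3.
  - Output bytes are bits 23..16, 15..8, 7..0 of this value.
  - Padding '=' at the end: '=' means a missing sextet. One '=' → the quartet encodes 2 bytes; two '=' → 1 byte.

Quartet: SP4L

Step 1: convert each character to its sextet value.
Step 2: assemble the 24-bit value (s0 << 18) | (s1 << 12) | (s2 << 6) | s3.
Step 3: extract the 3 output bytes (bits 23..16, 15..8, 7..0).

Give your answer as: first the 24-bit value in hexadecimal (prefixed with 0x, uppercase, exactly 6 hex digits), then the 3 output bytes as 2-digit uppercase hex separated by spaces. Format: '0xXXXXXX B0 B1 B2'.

Sextets: S=18, P=15, 4=56, L=11
24-bit: (18<<18) | (15<<12) | (56<<6) | 11
      = 0x480000 | 0x00F000 | 0x000E00 | 0x00000B
      = 0x48FE0B
Bytes: (v>>16)&0xFF=48, (v>>8)&0xFF=FE, v&0xFF=0B

Answer: 0x48FE0B 48 FE 0B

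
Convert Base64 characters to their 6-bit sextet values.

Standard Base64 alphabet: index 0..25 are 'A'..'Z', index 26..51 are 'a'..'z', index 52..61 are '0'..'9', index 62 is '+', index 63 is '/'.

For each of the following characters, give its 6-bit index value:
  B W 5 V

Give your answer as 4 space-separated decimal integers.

'B': A..Z range, ord('B') − ord('A') = 1
'W': A..Z range, ord('W') − ord('A') = 22
'5': 0..9 range, 52 + ord('5') − ord('0') = 57
'V': A..Z range, ord('V') − ord('A') = 21

Answer: 1 22 57 21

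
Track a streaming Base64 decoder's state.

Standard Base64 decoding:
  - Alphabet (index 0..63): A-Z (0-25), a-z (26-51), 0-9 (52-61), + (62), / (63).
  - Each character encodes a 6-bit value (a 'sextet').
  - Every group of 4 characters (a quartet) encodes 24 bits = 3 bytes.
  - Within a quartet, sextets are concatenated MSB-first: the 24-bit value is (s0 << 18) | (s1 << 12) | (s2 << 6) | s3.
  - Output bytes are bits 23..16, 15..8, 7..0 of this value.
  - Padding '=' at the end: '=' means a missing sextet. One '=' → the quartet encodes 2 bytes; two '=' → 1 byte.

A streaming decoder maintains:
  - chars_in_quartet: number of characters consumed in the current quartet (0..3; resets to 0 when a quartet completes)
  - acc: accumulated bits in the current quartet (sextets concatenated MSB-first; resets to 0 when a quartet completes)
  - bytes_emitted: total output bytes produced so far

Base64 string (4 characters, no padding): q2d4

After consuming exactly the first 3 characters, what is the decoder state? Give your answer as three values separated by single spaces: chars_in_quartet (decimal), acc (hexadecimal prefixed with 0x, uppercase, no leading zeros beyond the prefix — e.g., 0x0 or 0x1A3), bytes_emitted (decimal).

Answer: 3 0x2AD9D 0

Derivation:
After char 0 ('q'=42): chars_in_quartet=1 acc=0x2A bytes_emitted=0
After char 1 ('2'=54): chars_in_quartet=2 acc=0xAB6 bytes_emitted=0
After char 2 ('d'=29): chars_in_quartet=3 acc=0x2AD9D bytes_emitted=0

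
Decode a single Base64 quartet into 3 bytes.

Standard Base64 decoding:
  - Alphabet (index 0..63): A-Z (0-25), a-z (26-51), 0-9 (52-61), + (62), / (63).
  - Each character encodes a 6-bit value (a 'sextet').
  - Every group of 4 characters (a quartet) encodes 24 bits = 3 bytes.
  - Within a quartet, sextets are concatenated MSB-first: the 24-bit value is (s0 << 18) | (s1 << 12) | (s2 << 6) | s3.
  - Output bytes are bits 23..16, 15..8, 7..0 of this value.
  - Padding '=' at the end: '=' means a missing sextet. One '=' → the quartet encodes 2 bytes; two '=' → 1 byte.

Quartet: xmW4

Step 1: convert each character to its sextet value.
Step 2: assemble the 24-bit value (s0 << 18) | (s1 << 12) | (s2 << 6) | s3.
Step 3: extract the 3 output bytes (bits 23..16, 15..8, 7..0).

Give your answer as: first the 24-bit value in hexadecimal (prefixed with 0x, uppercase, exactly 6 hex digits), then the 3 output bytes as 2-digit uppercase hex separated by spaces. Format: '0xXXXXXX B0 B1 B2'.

Sextets: x=49, m=38, W=22, 4=56
24-bit: (49<<18) | (38<<12) | (22<<6) | 56
      = 0xC40000 | 0x026000 | 0x000580 | 0x000038
      = 0xC665B8
Bytes: (v>>16)&0xFF=C6, (v>>8)&0xFF=65, v&0xFF=B8

Answer: 0xC665B8 C6 65 B8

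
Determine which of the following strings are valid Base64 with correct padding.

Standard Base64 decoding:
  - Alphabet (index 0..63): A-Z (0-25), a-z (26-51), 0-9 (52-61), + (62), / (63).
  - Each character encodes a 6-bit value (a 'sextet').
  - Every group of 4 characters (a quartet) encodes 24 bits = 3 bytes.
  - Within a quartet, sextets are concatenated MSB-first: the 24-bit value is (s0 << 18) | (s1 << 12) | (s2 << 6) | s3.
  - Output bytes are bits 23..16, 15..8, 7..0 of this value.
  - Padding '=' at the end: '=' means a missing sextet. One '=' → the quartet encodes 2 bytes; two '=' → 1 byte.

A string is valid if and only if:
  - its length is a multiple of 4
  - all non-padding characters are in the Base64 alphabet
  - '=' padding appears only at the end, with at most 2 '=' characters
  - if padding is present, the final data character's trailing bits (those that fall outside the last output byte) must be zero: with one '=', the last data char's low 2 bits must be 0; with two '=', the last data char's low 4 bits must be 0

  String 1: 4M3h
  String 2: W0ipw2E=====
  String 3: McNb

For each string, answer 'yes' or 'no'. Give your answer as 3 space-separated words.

String 1: '4M3h' → valid
String 2: 'W0ipw2E=====' → invalid (5 pad chars (max 2))
String 3: 'McNb' → valid

Answer: yes no yes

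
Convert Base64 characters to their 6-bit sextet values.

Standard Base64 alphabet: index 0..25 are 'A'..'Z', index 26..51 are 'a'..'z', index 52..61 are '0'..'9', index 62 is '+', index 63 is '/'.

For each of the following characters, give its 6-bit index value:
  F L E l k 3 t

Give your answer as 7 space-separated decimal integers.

Answer: 5 11 4 37 36 55 45

Derivation:
'F': A..Z range, ord('F') − ord('A') = 5
'L': A..Z range, ord('L') − ord('A') = 11
'E': A..Z range, ord('E') − ord('A') = 4
'l': a..z range, 26 + ord('l') − ord('a') = 37
'k': a..z range, 26 + ord('k') − ord('a') = 36
'3': 0..9 range, 52 + ord('3') − ord('0') = 55
't': a..z range, 26 + ord('t') − ord('a') = 45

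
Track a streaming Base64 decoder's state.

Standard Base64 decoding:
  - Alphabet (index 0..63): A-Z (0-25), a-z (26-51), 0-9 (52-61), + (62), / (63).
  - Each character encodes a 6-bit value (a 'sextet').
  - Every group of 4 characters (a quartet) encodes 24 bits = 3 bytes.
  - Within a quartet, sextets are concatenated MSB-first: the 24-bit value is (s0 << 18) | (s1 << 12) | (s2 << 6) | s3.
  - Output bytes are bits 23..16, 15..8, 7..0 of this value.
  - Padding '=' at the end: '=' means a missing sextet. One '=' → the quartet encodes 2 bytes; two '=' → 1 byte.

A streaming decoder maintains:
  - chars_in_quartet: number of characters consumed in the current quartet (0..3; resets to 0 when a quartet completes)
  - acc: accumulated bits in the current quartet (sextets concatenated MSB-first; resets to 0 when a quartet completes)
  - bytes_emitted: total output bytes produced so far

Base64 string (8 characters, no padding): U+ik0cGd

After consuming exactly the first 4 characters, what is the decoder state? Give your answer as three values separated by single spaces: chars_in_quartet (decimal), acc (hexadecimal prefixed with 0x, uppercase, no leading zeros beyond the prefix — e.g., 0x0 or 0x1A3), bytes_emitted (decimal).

After char 0 ('U'=20): chars_in_quartet=1 acc=0x14 bytes_emitted=0
After char 1 ('+'=62): chars_in_quartet=2 acc=0x53E bytes_emitted=0
After char 2 ('i'=34): chars_in_quartet=3 acc=0x14FA2 bytes_emitted=0
After char 3 ('k'=36): chars_in_quartet=4 acc=0x53E8A4 -> emit 53 E8 A4, reset; bytes_emitted=3

Answer: 0 0x0 3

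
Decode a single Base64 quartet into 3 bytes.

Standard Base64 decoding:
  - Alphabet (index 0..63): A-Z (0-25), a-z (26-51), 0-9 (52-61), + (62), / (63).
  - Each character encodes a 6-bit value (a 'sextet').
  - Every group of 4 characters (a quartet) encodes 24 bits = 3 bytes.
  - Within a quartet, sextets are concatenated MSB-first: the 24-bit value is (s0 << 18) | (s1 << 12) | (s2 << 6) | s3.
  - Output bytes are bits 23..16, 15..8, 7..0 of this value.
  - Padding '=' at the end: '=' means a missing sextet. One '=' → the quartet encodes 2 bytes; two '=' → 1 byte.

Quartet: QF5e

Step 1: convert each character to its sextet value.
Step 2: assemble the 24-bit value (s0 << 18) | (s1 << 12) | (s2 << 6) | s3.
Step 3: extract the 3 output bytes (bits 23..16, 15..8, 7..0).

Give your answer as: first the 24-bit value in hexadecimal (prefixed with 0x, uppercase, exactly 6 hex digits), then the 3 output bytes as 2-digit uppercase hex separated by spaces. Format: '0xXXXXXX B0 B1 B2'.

Answer: 0x405E5E 40 5E 5E

Derivation:
Sextets: Q=16, F=5, 5=57, e=30
24-bit: (16<<18) | (5<<12) | (57<<6) | 30
      = 0x400000 | 0x005000 | 0x000E40 | 0x00001E
      = 0x405E5E
Bytes: (v>>16)&0xFF=40, (v>>8)&0xFF=5E, v&0xFF=5E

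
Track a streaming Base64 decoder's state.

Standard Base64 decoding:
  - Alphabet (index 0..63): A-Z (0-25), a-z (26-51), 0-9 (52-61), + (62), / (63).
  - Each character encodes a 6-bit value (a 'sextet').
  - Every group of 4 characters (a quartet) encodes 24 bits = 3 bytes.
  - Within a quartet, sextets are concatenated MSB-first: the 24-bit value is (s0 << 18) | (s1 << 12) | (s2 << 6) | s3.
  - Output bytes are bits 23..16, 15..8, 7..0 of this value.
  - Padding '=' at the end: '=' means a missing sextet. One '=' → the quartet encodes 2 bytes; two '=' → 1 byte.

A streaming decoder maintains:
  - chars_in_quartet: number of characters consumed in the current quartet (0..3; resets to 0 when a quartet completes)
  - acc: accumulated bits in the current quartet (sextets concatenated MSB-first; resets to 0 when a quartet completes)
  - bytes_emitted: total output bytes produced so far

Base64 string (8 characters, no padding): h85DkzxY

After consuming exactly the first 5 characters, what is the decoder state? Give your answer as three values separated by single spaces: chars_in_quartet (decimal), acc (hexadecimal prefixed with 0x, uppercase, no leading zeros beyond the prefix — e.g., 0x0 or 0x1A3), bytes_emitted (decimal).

Answer: 1 0x24 3

Derivation:
After char 0 ('h'=33): chars_in_quartet=1 acc=0x21 bytes_emitted=0
After char 1 ('8'=60): chars_in_quartet=2 acc=0x87C bytes_emitted=0
After char 2 ('5'=57): chars_in_quartet=3 acc=0x21F39 bytes_emitted=0
After char 3 ('D'=3): chars_in_quartet=4 acc=0x87CE43 -> emit 87 CE 43, reset; bytes_emitted=3
After char 4 ('k'=36): chars_in_quartet=1 acc=0x24 bytes_emitted=3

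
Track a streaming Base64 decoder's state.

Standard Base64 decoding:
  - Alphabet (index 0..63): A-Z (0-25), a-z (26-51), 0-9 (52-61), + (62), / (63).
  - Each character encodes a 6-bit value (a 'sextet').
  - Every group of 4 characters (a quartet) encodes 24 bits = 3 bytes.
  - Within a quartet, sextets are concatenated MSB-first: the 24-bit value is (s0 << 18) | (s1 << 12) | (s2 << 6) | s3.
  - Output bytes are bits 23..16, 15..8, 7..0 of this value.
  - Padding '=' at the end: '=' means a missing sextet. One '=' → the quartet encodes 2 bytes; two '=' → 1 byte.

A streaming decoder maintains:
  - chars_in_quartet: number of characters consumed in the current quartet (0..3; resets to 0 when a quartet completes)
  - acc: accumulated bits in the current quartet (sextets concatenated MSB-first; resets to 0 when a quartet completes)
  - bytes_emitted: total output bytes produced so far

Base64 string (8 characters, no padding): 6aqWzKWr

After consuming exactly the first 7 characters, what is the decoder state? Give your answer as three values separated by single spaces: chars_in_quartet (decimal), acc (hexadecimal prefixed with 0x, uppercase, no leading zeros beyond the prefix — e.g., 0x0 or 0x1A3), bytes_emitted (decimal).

After char 0 ('6'=58): chars_in_quartet=1 acc=0x3A bytes_emitted=0
After char 1 ('a'=26): chars_in_quartet=2 acc=0xE9A bytes_emitted=0
After char 2 ('q'=42): chars_in_quartet=3 acc=0x3A6AA bytes_emitted=0
After char 3 ('W'=22): chars_in_quartet=4 acc=0xE9AA96 -> emit E9 AA 96, reset; bytes_emitted=3
After char 4 ('z'=51): chars_in_quartet=1 acc=0x33 bytes_emitted=3
After char 5 ('K'=10): chars_in_quartet=2 acc=0xCCA bytes_emitted=3
After char 6 ('W'=22): chars_in_quartet=3 acc=0x33296 bytes_emitted=3

Answer: 3 0x33296 3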